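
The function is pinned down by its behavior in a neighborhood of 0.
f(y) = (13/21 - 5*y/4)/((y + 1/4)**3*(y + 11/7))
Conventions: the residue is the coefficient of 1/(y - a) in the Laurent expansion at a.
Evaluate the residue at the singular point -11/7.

At the order-1 pole -11/7 set g(y) = (y - (-11/7))*f(y) = (13/21 - 5*y/4)/(y + 1/4)**3.
Simple pole: residue = g(a) at a = -11/7, which is -170128/151959.

The residue is -170128/151959.


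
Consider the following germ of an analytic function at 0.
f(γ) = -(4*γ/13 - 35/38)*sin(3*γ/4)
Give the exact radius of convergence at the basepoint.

The factor -sin(3*γ/4) is entire and contributes no finite singular point.
The polynomial part has no poles.
No finite singular points: the Taylor series at 0 converges everywhere.

The radius of convergence is infinite.


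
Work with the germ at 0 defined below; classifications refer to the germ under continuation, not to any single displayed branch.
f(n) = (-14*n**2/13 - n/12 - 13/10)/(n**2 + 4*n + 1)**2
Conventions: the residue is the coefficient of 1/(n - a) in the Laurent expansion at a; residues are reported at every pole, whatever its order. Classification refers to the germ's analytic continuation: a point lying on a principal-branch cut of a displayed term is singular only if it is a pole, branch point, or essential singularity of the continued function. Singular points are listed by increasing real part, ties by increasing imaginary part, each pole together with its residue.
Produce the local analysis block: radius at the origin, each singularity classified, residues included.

Radius of convergence at 0: 2 - sqrt(3).
At -2 - sqrt(3): a pole of order 2; residue -(431/7020)*sqrt(3).
At -2 + sqrt(3): a pole of order 2; residue (431/7020)*sqrt(3).

Denominator factor (n**2 + 4*n + 1)^2: discriminant 12, real irrational roots -2 + sqrt(3) and -2 - sqrt(3); poles of order 2, moduli 2 - sqrt(3) and 2 + sqrt(3).
The radius of convergence is the smallest modulus among the singular points: 2 - sqrt(3).
The factor n**2 + 4*n + 1 splits as (n - a)(n - a') with a = -2 - sqrt(3), a' = -2 + sqrt(3). At the order-2 pole a set g(n) = (n - a)^2*f(n) = [-14*n**2/13 - n/12 - 13/10] / (n - a')^2.
Order-2 pole: residue = g'(a); g'(-2 - sqrt(3)) = -(431/7020)*sqrt(3), so the residue is -(431/7020)*sqrt(3).
The factor n**2 + 4*n + 1 splits as (n - a)(n - a') with a = -2 + sqrt(3), a' = -2 - sqrt(3). At the order-2 pole a set g(n) = (n - a)^2*f(n) = [-14*n**2/13 - n/12 - 13/10] / (n - a')^2.
Order-2 pole: residue = g'(a); g'(-2 + sqrt(3)) = (431/7020)*sqrt(3), so the residue is (431/7020)*sqrt(3).
List the singular points by increasing real part (a conjugate pair: the negative imaginary part first).


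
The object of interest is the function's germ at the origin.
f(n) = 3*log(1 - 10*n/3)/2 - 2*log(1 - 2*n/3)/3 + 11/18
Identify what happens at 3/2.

The term (-2/3)*log(1 - n/(3/2)) has argument 1 - 3/2/(3/2) = 0 at 3/2: a logarithmic (infinitely-sheeted) branch point; the remaining terms are analytic or single-valued there.

The point is a logarithmic branch point.


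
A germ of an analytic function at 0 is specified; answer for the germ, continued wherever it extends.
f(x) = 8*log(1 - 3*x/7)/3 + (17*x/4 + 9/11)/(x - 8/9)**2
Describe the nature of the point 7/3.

The term (8/3)*log(1 - x/(7/3)) has argument 1 - 7/3/(7/3) = 0 at 7/3: a logarithmic (infinitely-sheeted) branch point; the remaining terms are analytic or single-valued there.

The point is a logarithmic branch point.


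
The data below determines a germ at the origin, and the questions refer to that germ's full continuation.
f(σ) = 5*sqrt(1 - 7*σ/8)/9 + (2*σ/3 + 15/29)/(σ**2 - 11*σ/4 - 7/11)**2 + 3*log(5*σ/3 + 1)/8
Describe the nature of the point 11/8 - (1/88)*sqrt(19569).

The denominator factor σ**2 - 11*σ/4 - 7/11 vanishes at 11/8 - (1/88)*sqrt(19569) and appears to the power 2; the numerator there equals 499/348 - (1/132)*sqrt(19569), nonzero, and no other factor vanishes.
The branch terms are analytic at this point.
Hence a pole whose order is the multiplicity, 2.

The point is a pole of order 2.


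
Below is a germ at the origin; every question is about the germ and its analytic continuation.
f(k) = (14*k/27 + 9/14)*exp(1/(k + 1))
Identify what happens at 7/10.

There is no denominator, hence no pole anywhere.
The essential point of exp(1/(k - (-1))) is -1, not 7/10.
So the germ continues analytically to 7/10.

The point is a regular point.


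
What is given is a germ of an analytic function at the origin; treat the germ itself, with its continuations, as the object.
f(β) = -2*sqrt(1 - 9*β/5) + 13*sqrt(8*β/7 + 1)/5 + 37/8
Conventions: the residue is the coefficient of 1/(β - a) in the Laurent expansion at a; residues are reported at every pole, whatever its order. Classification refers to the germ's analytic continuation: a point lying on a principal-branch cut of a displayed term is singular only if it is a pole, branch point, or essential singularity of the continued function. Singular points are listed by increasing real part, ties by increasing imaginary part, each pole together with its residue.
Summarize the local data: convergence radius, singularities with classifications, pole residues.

Branch term (-2)*sqrt(1 - β/(5/9)): its argument vanishes at β = 5/9, a square-root branch point, modulus 5/9.
Branch term (13/5)*sqrt(1 - β/(-7/8)): its argument vanishes at β = -7/8, a square-root branch point, modulus 7/8.
The radius of convergence is the smallest modulus among the singular points: 5/9.
List the singular points by increasing real part (a conjugate pair: the negative imaginary part first).

Radius of convergence at 0: 5/9.
At -7/8: an algebraic (square-root) branch point.
At 5/9: an algebraic (square-root) branch point.


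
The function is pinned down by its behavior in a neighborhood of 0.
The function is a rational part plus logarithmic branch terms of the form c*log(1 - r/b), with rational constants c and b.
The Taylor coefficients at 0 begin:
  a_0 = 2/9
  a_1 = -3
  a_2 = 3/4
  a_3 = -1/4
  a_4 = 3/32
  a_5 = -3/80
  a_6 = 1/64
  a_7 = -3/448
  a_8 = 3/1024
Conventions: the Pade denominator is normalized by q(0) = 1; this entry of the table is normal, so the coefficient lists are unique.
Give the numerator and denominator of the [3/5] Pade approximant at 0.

Taylor coefficients needed (read off): a_0 = 2/9, a_1 = -3, a_2 = 3/4, a_3 = -1/4, a_4 = 3/32, a_5 = -3/80, a_6 = 1/64, a_7 = -3/448, a_8 = 3/1024.
Write the denominator as Q(r) = 1 + q1*r + q2*r^2 + q3*r^3 + q4*r^4 + q5*r^5. Requiring Q*f - P = O(r^9) with deg P <= 3 kills the coefficients of r^4..r^8 in Q*f:
  r^4: a_4 + q1*a_3 + q2*a_2 + q3*a_1 + q4*a_0 = 0, i.e. 3/32 + (-1/4)*q1 + (3/4)*q2 + (-3)*q3 + (2/9)*q4 = 0.
  r^5: a_5 + q1*a_4 + q2*a_3 + q3*a_2 + q4*a_1 + q5*a_0 = 0, i.e. -3/80 + (3/32)*q1 + (-1/4)*q2 + (3/4)*q3 + (-3)*q4 + (2/9)*q5 = 0.
  r^6: a_6 + q1*a_5 + q2*a_4 + q3*a_3 + q4*a_2 + q5*a_1 = 0, i.e. 1/64 + (-3/80)*q1 + (3/32)*q2 + (-1/4)*q3 + (3/4)*q4 + (-3)*q5 = 0.
  r^7: a_7 + q1*a_6 + q2*a_5 + q3*a_4 + q4*a_3 + q5*a_2 = 0, i.e. -3/448 + (1/64)*q1 + (-3/80)*q2 + (3/32)*q3 + (-1/4)*q4 + (3/4)*q5 = 0.
  r^8: a_8 + q1*a_7 + q2*a_6 + q3*a_5 + q4*a_4 + q5*a_3 = 0, i.e. 3/1024 + (-3/448)*q1 + (1/64)*q2 + (-3/80)*q3 + (3/32)*q4 + (-1/4)*q5 = 0.
Solving this linear system: q1 = 96729/107656, q2 = 101811/430624, q3 = 186439/12057472, q4 = -3105/12057472, q5 = 6021/482298880.
The numerator is Q*f truncated at degree 3: P0 = a_0 = 2/9; P1 = a_1 + q1*a_0 = -452209/161484; P2 = a_2 + q1*a_1 + q2*a_0 = -1222733/645936; P3 = a_3 + q1*a_2 + q2*a_1 + q3*a_0 = -15299213/54258624.

The Pade approximant has numerator coefficients [2/9, -452209/161484, -1222733/645936, -15299213/54258624]; denominator coefficients [1, 96729/107656, 101811/430624, 186439/12057472, -3105/12057472, 6021/482298880].


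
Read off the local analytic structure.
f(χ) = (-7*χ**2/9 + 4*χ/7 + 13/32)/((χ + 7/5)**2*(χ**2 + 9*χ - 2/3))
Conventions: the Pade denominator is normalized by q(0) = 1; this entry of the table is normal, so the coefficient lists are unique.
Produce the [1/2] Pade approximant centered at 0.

Taylor coefficients needed (expand at 0): a_0 = -975/3136, a_1 = -183975/43904, a_2 = -103801675/1843968, a_3 = -19808314525/25815552.
Write the denominator as Q(χ) = 1 + q1*χ + q2*χ^2. Requiring Q*f - P = O(χ^4) with deg P <= 1 kills the coefficients of χ^2..χ^3 in Q*f:
  χ^2: a_2 + q1*a_1 + q2*a_0 = 0, i.e. -103801675/1843968 + (-183975/43904)*q1 + (-975/3136)*q2 = 0.
  χ^3: a_3 + q1*a_2 + q2*a_1 = 0, i.e. -19808314525/25815552 + (-103801675/1843968)*q1 + (-183975/43904)*q2 = 0.
Solving this linear system: q1 = 8235943/178010, q2 = -644556169/801045.
The numerator is Q*f truncated at degree 1: P0 = a_0 = -975/3136; P1 = a_1 + q1*a_0 = -148132665/7974848.

The Pade approximant has numerator coefficients [-975/3136, -148132665/7974848]; denominator coefficients [1, 8235943/178010, -644556169/801045].


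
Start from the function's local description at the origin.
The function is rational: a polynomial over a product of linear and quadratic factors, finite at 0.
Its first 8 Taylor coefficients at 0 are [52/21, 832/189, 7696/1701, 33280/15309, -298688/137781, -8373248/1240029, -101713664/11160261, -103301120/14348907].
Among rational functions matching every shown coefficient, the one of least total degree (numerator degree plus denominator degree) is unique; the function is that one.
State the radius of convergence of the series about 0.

No rational of total degree below 2 reproduces all 8 coefficients; solving the [0/2] Pade equations on them gives f(ξ) = 13/(7*(ξ**2 - 4*ξ/3 + 3/4)), whose expansion matches every shown term.
Denominator factor (ξ**2 - 4*ξ/3 + 3/4): discriminant -11/9, complex-conjugate roots (2/3) + ((1/6)*sqrt(11))*i and (2/3) - ((1/6)*sqrt(11))*i; poles of order 1, moduli (1/2)*sqrt(3) and (1/2)*sqrt(3).
The radius of convergence is the smallest modulus among the singular points: (1/2)*sqrt(3).

The radius of convergence is (1/2)*sqrt(3).


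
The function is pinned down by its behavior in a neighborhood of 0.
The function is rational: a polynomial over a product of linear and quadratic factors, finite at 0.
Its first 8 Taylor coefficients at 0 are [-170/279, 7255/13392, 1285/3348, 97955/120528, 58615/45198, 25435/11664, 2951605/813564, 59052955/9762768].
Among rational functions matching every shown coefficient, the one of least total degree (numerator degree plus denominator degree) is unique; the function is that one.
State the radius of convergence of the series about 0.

No rational of total degree below 3 reproduces all 8 coefficients; solving the [1/2] Pade equations on them gives f(η) = (34/31 - 39*η/16)/((η - 3/5)*(η + 3)), whose expansion matches every shown term.
Denominator factor (η - 3/5): pole of order 1 at 3/5, modulus 3/5.
Denominator factor (η + 3): pole of order 1 at -3, modulus 3.
The radius of convergence is the smallest modulus among the singular points: 3/5.

The radius of convergence is 3/5.


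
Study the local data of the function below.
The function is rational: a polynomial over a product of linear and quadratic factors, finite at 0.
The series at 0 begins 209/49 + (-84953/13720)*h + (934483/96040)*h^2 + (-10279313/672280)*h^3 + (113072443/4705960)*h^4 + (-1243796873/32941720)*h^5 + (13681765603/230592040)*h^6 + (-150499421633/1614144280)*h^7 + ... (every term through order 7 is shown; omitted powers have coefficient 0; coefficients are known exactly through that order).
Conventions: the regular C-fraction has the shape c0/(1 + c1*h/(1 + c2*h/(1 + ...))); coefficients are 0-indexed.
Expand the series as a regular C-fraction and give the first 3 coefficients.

The regular C-fraction coefficients are [209/49, 7723/5320, 91/760].

Taylor coefficients (read off): a_0 = 209/49, a_1 = -84953/13720, a_2 = 934483/96040.
c0 = a_0 = 209/49. Peel one level at a time: if S = 1 + c*h/S' with S'(0) = 1, then c is the h-coefficient of S and S' = c*h/(S - 1).
S_1 = c0/f = 1 + (7723/5320)*h + (-100399/577600)*h^2 + ...; c1 = 7723/5320.
S_2 = c1*h/(S_1 - 1) = 1 + (91/760)*h + ...; c2 = 91/760.


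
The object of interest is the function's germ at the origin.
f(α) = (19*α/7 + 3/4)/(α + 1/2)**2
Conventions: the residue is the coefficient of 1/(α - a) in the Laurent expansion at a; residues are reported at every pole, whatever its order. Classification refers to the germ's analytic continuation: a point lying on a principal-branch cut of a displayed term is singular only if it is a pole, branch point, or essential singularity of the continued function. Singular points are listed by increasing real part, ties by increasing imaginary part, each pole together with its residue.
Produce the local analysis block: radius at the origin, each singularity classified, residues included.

Denominator factor (α + 1/2)^2: pole of order 2 at -1/2, modulus 1/2.
The radius of convergence is the smallest modulus among the singular points: 1/2.
At the order-2 pole -1/2 set g(α) = (α - (-1/2))^2*f(α) = 19*α/7 + 3/4.
Order-2 pole: residue = g'(a); g'(-1/2) = 19/7, so the residue is 19/7.

Radius of convergence at 0: 1/2.
At -1/2: a pole of order 2; residue 19/7.


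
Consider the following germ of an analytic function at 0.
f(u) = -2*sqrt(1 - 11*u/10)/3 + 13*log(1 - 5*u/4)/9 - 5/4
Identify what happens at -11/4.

The point is a regular point.

There is no denominator, hence no pole anywhere.
Branch term log(1 - u/(4/5)): argument at -11/4 is 71/16, nonzero, so -11/4 is not its branch point (a point on a principal cut is still regular for the continued germ).
Branch term sqrt(1 - u/(10/11)): argument at -11/4 is 161/40, nonzero, so -11/4 is not its branch point (a point on a principal cut is still regular for the continued germ).
So the germ continues analytically to -11/4.


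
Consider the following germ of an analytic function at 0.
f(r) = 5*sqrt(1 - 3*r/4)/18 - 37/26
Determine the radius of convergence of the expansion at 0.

Branch term (5/18)*sqrt(1 - r/(4/3)): its argument vanishes at r = 4/3, a square-root branch point, modulus 4/3.
The radius of convergence is the smallest modulus among the singular points: 4/3.

The radius of convergence is 4/3.


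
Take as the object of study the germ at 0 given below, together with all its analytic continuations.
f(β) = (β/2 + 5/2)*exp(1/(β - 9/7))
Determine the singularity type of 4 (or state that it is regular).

The point is a regular point.

There is no denominator, hence no pole anywhere.
The essential point of exp(1/(β - (9/7))) is 9/7, not 4.
So the germ continues analytically to 4.


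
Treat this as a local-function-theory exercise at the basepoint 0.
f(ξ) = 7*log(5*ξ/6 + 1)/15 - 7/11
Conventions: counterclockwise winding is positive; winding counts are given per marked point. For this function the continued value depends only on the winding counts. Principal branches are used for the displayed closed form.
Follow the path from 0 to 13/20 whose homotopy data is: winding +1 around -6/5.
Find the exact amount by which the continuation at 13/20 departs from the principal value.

Continued minus principal equals (14/15)*pi*i.

The rational part is single-valued and drops out of the difference; each branch term changes only by its own monodromy.
(7/15)*log(1 - ξ/(-6/5)): each positive loop around -6/5 adds 2*pi*i to the log, so winding +1 contributes (7/15)*(1)*2*pi*i = (14/15)*pi*i.
Summing the contributions at ξ = 13/20 gives (14/15)*pi*i.


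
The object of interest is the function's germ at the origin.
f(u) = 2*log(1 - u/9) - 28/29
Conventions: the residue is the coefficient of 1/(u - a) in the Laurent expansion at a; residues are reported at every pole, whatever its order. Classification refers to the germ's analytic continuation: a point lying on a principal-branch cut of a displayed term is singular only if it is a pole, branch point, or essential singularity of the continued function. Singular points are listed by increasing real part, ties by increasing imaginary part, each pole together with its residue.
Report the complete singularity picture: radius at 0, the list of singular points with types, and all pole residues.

Branch term (2)*log(1 - u/(9)): its argument vanishes at u = 9, a logarithmic branch point, modulus 9.
The radius of convergence is the smallest modulus among the singular points: 9.

Radius of convergence at 0: 9.
At 9: a logarithmic branch point.


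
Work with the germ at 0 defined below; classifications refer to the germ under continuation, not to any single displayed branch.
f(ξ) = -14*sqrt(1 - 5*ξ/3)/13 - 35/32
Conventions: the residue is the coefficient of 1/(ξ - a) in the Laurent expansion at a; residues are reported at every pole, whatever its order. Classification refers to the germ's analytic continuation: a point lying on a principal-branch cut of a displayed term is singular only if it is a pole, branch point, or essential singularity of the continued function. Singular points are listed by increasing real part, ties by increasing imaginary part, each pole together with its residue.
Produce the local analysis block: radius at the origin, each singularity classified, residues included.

Radius of convergence at 0: 3/5.
At 3/5: an algebraic (square-root) branch point.

Branch term (-14/13)*sqrt(1 - ξ/(3/5)): its argument vanishes at ξ = 3/5, a square-root branch point, modulus 3/5.
The radius of convergence is the smallest modulus among the singular points: 3/5.


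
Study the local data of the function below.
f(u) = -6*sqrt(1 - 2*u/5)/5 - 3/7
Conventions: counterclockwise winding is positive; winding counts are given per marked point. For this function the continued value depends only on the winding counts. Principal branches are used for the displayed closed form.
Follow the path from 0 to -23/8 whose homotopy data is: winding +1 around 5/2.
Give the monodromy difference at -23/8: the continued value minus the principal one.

Continued minus principal equals (6/25)*sqrt(215).

The rational part is single-valued and drops out of the difference; each branch term changes only by its own monodromy.
(-6/5)*sqrt(1 - u/(5/2)): winding +1 is odd, the square root flips sign, contributing -2*(-6/5)*sqrt(1 - (-23/8)/(5/2)) = -2*(-6/5)*sqrt(43/20) = (6/25)*sqrt(215).
Summing the contributions at u = -23/8 gives (6/25)*sqrt(215).


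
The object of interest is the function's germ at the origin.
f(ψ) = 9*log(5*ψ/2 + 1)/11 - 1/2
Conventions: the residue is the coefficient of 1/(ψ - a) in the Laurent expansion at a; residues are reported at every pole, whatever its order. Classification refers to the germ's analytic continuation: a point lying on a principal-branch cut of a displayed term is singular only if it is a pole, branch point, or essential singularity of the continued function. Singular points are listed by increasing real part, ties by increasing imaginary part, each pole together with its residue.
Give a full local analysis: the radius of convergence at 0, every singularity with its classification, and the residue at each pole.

Branch term (9/11)*log(1 - ψ/(-2/5)): its argument vanishes at ψ = -2/5, a logarithmic branch point, modulus 2/5.
The radius of convergence is the smallest modulus among the singular points: 2/5.

Radius of convergence at 0: 2/5.
At -2/5: a logarithmic branch point.


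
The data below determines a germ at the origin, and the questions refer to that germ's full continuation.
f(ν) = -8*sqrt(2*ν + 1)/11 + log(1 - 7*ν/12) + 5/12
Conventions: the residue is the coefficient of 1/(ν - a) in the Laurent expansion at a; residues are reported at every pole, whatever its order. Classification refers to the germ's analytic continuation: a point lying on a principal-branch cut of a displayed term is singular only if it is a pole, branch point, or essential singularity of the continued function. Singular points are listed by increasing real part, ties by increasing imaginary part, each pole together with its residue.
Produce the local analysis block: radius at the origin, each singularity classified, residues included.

Branch term (1)*log(1 - ν/(12/7)): its argument vanishes at ν = 12/7, a logarithmic branch point, modulus 12/7.
Branch term (-8/11)*sqrt(1 - ν/(-1/2)): its argument vanishes at ν = -1/2, a square-root branch point, modulus 1/2.
The radius of convergence is the smallest modulus among the singular points: 1/2.
List the singular points by increasing real part (a conjugate pair: the negative imaginary part first).

Radius of convergence at 0: 1/2.
At -1/2: an algebraic (square-root) branch point.
At 12/7: a logarithmic branch point.


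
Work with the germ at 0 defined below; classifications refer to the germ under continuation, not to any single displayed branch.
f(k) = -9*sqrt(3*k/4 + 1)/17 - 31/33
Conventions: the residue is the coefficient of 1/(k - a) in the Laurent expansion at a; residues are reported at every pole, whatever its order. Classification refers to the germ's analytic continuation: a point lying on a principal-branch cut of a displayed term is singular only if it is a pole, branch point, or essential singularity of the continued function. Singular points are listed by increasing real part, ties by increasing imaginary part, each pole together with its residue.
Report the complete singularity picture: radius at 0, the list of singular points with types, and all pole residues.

Radius of convergence at 0: 4/3.
At -4/3: an algebraic (square-root) branch point.

Branch term (-9/17)*sqrt(1 - k/(-4/3)): its argument vanishes at k = -4/3, a square-root branch point, modulus 4/3.
The radius of convergence is the smallest modulus among the singular points: 4/3.


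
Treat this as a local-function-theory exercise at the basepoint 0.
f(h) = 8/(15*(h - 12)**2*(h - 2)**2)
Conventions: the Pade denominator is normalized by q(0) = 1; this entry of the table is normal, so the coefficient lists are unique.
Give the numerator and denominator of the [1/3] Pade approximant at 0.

Taylor coefficients needed (expand at 0): a_0 = 1/1080, a_1 = 7/6480, a_2 = 1/1152, a_3 = 7/11664, a_4 = 1717/4478976.
Write the denominator as Q(h) = 1 + q1*h + q2*h^2 + q3*h^3. Requiring Q*f - P = O(h^5) with deg P <= 1 kills the coefficients of h^2..h^4 in Q*f:
  h^2: a_2 + q1*a_1 + q2*a_0 = 0, i.e. 1/1152 + (7/6480)*q1 + (1/1080)*q2 = 0.
  h^3: a_3 + q1*a_2 + q2*a_1 + q3*a_0 = 0, i.e. 7/11664 + (1/1152)*q1 + (7/6480)*q2 + (1/1080)*q3 = 0.
  h^4: a_4 + q1*a_3 + q2*a_2 + q3*a_1 = 0, i.e. 1717/4478976 + (7/11664)*q1 + (1/1152)*q2 + (7/6480)*q3 = 0.
Solving this linear system: q1 = -95/84, q2 = 55/144, q3 = -15/448.
The numerator is Q*f truncated at degree 1: P0 = a_0 = 1/1080; P1 = a_1 + q1*a_0 = 1/30240.

The Pade approximant has numerator coefficients [1/1080, 1/30240]; denominator coefficients [1, -95/84, 55/144, -15/448].


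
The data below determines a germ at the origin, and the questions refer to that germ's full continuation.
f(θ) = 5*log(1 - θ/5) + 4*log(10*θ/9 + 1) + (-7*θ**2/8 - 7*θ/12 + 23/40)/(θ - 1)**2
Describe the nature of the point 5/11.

The point is a regular point.

Denominator factors: θ - 1 = -6/11 at θ = 5/11 — none vanishes.
Branch term log(1 - θ/(5)): argument at 5/11 is 10/11, nonzero, so 5/11 is not its branch point (a point on a principal cut is still regular for the continued germ).
Branch term log(1 - θ/(-9/10)): argument at 5/11 is 149/99, nonzero, so 5/11 is not its branch point (a point on a principal cut is still regular for the continued germ).
So the germ continues analytically to 5/11.


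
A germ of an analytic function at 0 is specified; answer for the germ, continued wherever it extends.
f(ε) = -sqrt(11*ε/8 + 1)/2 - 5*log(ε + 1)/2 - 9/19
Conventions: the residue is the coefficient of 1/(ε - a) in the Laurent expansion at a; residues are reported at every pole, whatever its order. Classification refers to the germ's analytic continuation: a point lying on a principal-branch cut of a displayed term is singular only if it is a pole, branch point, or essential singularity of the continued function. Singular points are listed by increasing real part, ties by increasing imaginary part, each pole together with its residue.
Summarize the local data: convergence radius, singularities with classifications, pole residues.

Branch term (-1/2)*sqrt(1 - ε/(-8/11)): its argument vanishes at ε = -8/11, a square-root branch point, modulus 8/11.
Branch term (-5/2)*log(1 - ε/(-1)): its argument vanishes at ε = -1, a logarithmic branch point, modulus 1.
The radius of convergence is the smallest modulus among the singular points: 8/11.
List the singular points by increasing real part (a conjugate pair: the negative imaginary part first).

Radius of convergence at 0: 8/11.
At -1: a logarithmic branch point.
At -8/11: an algebraic (square-root) branch point.


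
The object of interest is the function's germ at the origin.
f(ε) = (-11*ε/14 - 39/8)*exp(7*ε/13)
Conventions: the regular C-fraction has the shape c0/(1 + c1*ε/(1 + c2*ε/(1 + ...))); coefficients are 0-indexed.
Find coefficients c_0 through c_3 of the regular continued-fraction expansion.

The regular C-fraction coefficients are [-39/8, -191/273, 38417/104286, -20270271/190778822].

Taylor coefficients (expand at 0): a_0 = -39/8, a_1 = -191/56, a_2 = -235/208, a_3 = -651/2704.
c0 = a_0 = -39/8. Peel one level at a time: if S = 1 + c*ε/S' with S'(0) = 1, then c is the ε-coefficient of S and S' = c*ε/(S - 1).
S_1 = c0/f = 1 + (-191/273)*ε + (38417/149058)*ε^2 + ...; c1 = -191/273.
S_2 = c1*ε/(S_1 - 1) = 1 + (38417/104286)*ε + (965251/24661156)*ε^2 + ...; c2 = 38417/104286.
S_3 = c2*ε/(S_2 - 1) = 1 + (-20270271/190778822)*ε + ...; c3 = -20270271/190778822.


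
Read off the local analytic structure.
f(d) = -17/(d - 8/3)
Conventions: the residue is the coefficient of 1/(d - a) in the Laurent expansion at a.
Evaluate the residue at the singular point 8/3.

At the order-1 pole 8/3 set g(d) = (d - (8/3))*f(d) = -17.
Simple pole: residue = g(a) at a = 8/3, which is -17.

The residue is -17.


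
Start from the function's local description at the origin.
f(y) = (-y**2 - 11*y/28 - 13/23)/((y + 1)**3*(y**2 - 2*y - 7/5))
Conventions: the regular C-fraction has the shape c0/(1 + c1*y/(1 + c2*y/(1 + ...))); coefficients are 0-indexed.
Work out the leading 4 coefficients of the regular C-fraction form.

Taylor coefficients (expand at 0): a_0 = 65/161, a_1 = -6795/4508, a_2 = 149465/31556, a_3 = -2725705/220892.
c0 = a_0 = 65/161. Peel one level at a time: if S = 1 + c*y/S' with S'(0) = 1, then c is the y-coefficient of S and S' = c*y/(S - 1).
S_1 = c0/f = 1 + (1359/364)*y + (292445/132496)*y^2 + ...; c1 = 1359/364.
S_2 = c1*y/(S_1 - 1) = 1 + (-292445/494676)*y + (21820690/12928167)*y^2 + ...; c2 = -292445/494676.
S_3 = c2*y/(S_2 - 1) = 1 + (226935176/79486551)*y + ...; c3 = 226935176/79486551.

The regular C-fraction coefficients are [65/161, 1359/364, -292445/494676, 226935176/79486551].


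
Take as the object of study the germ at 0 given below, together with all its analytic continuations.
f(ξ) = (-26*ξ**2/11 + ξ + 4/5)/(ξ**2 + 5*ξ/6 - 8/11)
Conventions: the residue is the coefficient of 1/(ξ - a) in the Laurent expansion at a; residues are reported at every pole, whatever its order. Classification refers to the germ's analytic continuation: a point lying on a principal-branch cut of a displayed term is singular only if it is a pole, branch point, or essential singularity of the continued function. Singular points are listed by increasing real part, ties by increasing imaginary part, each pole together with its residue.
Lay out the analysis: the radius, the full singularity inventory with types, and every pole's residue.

Denominator factor (ξ**2 + 5*ξ/6 - 8/11): discriminant 1427/396, real irrational roots -5/12 + (1/132)*sqrt(15697) and -5/12 - (1/132)*sqrt(15697); poles of order 1, moduli -5/12 + (1/132)*sqrt(15697) and 5/12 + (1/132)*sqrt(15697).
The radius of convergence is the smallest modulus among the singular points: -5/12 + (1/132)*sqrt(15697).
The factor ξ**2 + 5*ξ/6 - 8/11 splits as (ξ - a)(ξ - a') with a = -5/12 - (1/132)*sqrt(15697), a' = -5/12 + (1/132)*sqrt(15697). At the order-1 pole a set g(ξ) = (ξ - a)*f(ξ) = [-26*ξ**2/11 + ξ + 4/5] / (ξ - a').
Simple pole: residue = g(a) at a = -5/12 - (1/132)*sqrt(15697), which is 49/33 + (23483/2590005)*sqrt(15697).
The factor ξ**2 + 5*ξ/6 - 8/11 splits as (ξ - a)(ξ - a') with a = -5/12 + (1/132)*sqrt(15697), a' = -5/12 - (1/132)*sqrt(15697). At the order-1 pole a set g(ξ) = (ξ - a)*f(ξ) = [-26*ξ**2/11 + ξ + 4/5] / (ξ - a').
Simple pole: residue = g(a) at a = -5/12 + (1/132)*sqrt(15697), which is 49/33 - (23483/2590005)*sqrt(15697).
List the singular points by increasing real part (a conjugate pair: the negative imaginary part first).

Radius of convergence at 0: -5/12 + (1/132)*sqrt(15697).
At -5/12 - (1/132)*sqrt(15697): a pole of order 1; residue 49/33 + (23483/2590005)*sqrt(15697).
At -5/12 + (1/132)*sqrt(15697): a pole of order 1; residue 49/33 - (23483/2590005)*sqrt(15697).


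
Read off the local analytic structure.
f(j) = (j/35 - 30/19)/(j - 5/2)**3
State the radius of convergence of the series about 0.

The radius of convergence is 5/2.

Denominator factor (j - 5/2)^3: pole of order 3 at 5/2, modulus 5/2.
The radius of convergence is the smallest modulus among the singular points: 5/2.


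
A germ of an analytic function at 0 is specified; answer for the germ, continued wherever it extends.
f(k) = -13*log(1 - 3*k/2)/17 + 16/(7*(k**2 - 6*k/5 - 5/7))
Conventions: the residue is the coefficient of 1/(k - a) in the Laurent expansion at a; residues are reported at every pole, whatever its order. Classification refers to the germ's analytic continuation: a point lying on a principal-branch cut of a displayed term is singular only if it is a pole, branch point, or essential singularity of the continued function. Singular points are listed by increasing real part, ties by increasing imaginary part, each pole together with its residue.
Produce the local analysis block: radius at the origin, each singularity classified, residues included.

Denominator factor (k**2 - 6*k/5 - 5/7): discriminant 752/175, real irrational roots 3/5 + (2/35)*sqrt(329) and 3/5 - (2/35)*sqrt(329); poles of order 1, moduli 3/5 + (2/35)*sqrt(329) and -3/5 + (2/35)*sqrt(329).
Branch term (-13/17)*log(1 - k/(2/3)): its argument vanishes at k = 2/3, a logarithmic branch point, modulus 2/3.
The radius of convergence is the smallest modulus among the singular points: -3/5 + (2/35)*sqrt(329).
The branch term is analytic at 3/5 - (2/35)*sqrt(329) and contributes nothing to the residue; only the rational part matters.
The factor k**2 - 6*k/5 - 5/7 splits as (k - a)(k - a') with a = 3/5 - (2/35)*sqrt(329), a' = 3/5 + (2/35)*sqrt(329). At the order-1 pole a set g(k) = (k - a)*(rational part) = [16/7] / (k - a').
Simple pole: residue = g(a) at a = 3/5 - (2/35)*sqrt(329), which is -(20/329)*sqrt(329).
The branch term is analytic at 3/5 + (2/35)*sqrt(329) and contributes nothing to the residue; only the rational part matters.
The factor k**2 - 6*k/5 - 5/7 splits as (k - a)(k - a') with a = 3/5 + (2/35)*sqrt(329), a' = 3/5 - (2/35)*sqrt(329). At the order-1 pole a set g(k) = (k - a)*(rational part) = [16/7] / (k - a').
Simple pole: residue = g(a) at a = 3/5 + (2/35)*sqrt(329), which is (20/329)*sqrt(329).
List the singular points by increasing real part (a conjugate pair: the negative imaginary part first).

Radius of convergence at 0: -3/5 + (2/35)*sqrt(329).
At 3/5 - (2/35)*sqrt(329): a pole of order 1; residue -(20/329)*sqrt(329).
At 2/3: a logarithmic branch point.
At 3/5 + (2/35)*sqrt(329): a pole of order 1; residue (20/329)*sqrt(329).


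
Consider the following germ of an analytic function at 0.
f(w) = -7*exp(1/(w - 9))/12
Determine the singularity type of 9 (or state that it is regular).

The exponent 1/(w - (9)) has a pole at 9, so exp(1/(w - (9))) takes every nonzero value near it: an essential singularity (not a pole of any order).

The point is an essential singularity.


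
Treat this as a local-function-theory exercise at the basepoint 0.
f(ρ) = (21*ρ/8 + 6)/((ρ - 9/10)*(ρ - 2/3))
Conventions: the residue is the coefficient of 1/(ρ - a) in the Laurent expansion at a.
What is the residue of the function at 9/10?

At the order-1 pole 9/10 set g(ρ) = (ρ - (9/10))*f(ρ) = (21*ρ/8 + 6)/(ρ - 2/3).
Simple pole: residue = g(a) at a = 9/10, which is 2007/56.

The residue is 2007/56.


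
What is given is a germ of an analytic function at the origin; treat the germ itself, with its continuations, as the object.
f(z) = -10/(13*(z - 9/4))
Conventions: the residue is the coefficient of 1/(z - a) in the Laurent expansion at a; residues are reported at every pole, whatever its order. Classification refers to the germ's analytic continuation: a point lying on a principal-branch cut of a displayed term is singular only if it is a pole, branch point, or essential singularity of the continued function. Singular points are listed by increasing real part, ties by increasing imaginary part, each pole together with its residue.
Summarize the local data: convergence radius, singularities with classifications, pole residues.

Denominator factor (z - 9/4): pole of order 1 at 9/4, modulus 9/4.
The radius of convergence is the smallest modulus among the singular points: 9/4.
At the order-1 pole 9/4 set g(z) = (z - (9/4))*f(z) = -10/13.
Simple pole: residue = g(a) at a = 9/4, which is -10/13.

Radius of convergence at 0: 9/4.
At 9/4: a pole of order 1; residue -10/13.


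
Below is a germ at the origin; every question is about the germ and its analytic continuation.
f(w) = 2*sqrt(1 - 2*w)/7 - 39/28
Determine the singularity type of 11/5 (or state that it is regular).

There is no denominator, hence no pole anywhere.
Branch term sqrt(1 - w/(1/2)): argument at 11/5 is -17/5, nonzero, so 11/5 is not its branch point (a point on a principal cut is still regular for the continued germ).
So the germ continues analytically to 11/5.

The point is a regular point.


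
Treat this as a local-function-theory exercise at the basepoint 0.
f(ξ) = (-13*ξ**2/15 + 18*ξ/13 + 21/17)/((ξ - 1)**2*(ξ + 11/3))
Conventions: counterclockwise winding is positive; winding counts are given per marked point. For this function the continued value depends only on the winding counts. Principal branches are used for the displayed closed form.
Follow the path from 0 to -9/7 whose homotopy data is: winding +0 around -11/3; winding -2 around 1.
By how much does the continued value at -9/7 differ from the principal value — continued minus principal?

Continued minus principal equals 0.

The function is rational, hence single-valued: continuing it around any pole returns the same value, so the difference is 0.


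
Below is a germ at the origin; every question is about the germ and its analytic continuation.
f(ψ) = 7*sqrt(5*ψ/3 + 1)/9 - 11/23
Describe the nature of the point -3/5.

The term (7/9)*sqrt(1 - ψ/(-3/5)) has argument 1 - -3/5/(-3/5) = 0 at -3/5: a square-root (algebraic, two-sheeted) branch point; the remaining terms are analytic or single-valued there.

The point is an algebraic (square-root) branch point.


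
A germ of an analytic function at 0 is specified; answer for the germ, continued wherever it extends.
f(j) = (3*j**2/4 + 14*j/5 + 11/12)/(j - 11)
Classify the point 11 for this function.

The point is a pole of order 1.

The denominator factor j - 11 vanishes at 11 and appears to the power 1; the numerator there equals 1837/15, nonzero, and no other factor vanishes.
Hence a pole whose order is the multiplicity, 1.


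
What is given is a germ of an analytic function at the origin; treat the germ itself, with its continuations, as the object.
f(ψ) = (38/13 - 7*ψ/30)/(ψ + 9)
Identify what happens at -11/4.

Denominator factors: ψ + 9 = 25/4 at ψ = -11/4 — none vanishes.
So the germ continues analytically to -11/4.

The point is a regular point.


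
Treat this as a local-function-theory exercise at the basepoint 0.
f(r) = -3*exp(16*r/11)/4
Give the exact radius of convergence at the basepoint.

The radius of convergence is infinite.

The factor exp(16*r/11) is entire and contributes no finite singular point.
The polynomial part has no poles.
No finite singular points: the Taylor series at 0 converges everywhere.


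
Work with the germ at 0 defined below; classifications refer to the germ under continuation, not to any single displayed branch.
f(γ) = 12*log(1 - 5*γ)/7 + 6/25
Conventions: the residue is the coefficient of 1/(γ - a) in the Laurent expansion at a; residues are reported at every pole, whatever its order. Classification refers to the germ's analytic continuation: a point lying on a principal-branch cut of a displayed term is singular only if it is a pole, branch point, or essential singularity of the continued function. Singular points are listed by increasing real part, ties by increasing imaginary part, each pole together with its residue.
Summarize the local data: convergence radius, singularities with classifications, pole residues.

Radius of convergence at 0: 1/5.
At 1/5: a logarithmic branch point.

Branch term (12/7)*log(1 - γ/(1/5)): its argument vanishes at γ = 1/5, a logarithmic branch point, modulus 1/5.
The radius of convergence is the smallest modulus among the singular points: 1/5.


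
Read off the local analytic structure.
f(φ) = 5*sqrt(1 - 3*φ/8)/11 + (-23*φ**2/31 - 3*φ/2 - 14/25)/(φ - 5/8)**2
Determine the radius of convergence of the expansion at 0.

The radius of convergence is 5/8.

Denominator factor (φ - 5/8)^2: pole of order 2 at 5/8, modulus 5/8.
Branch term (5/11)*sqrt(1 - φ/(8/3)): its argument vanishes at φ = 8/3, a square-root branch point, modulus 8/3.
The radius of convergence is the smallest modulus among the singular points: 5/8.


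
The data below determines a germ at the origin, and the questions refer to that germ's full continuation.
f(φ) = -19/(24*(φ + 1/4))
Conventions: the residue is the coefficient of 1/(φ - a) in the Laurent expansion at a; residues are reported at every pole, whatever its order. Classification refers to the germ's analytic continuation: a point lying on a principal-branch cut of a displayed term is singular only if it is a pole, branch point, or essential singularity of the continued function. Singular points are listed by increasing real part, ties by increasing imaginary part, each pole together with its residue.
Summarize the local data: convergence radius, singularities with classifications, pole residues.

Radius of convergence at 0: 1/4.
At -1/4: a pole of order 1; residue -19/24.

Denominator factor (φ + 1/4): pole of order 1 at -1/4, modulus 1/4.
The radius of convergence is the smallest modulus among the singular points: 1/4.
At the order-1 pole -1/4 set g(φ) = (φ - (-1/4))*f(φ) = -19/24.
Simple pole: residue = g(a) at a = -1/4, which is -19/24.


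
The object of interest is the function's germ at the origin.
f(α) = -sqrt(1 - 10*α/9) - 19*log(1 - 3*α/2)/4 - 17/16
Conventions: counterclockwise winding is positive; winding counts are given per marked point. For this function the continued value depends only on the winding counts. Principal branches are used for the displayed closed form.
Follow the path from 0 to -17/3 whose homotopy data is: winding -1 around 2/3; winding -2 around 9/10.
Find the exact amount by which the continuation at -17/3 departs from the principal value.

The rational part is single-valued and drops out of the difference; each branch term changes only by its own monodromy.
(-1)*sqrt(1 - α/(9/10)): winding -2 is even, the square root returns to the same sheet, contribution 0.
(-19/4)*log(1 - α/(2/3)): each positive loop around 2/3 adds 2*pi*i to the log, so winding -1 contributes (-19/4)*(-1)*2*pi*i = (19/2)*pi*i.
Summing the contributions at α = -17/3 gives (19/2)*pi*i.

Continued minus principal equals (19/2)*pi*i.


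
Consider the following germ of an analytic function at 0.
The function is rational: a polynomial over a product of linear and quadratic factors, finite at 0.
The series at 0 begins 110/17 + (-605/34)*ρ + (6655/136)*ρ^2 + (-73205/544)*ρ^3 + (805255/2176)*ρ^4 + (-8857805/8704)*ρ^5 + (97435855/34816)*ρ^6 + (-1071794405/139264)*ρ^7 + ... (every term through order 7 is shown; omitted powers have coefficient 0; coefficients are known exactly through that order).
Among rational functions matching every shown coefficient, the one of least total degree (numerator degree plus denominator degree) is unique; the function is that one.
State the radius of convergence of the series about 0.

The radius of convergence is 4/11.

No rational of total degree below 1 reproduces all 8 coefficients; solving the [0/1] Pade equations on them gives f(ρ) = 40/(17*(ρ + 4/11)), whose expansion matches every shown term.
Denominator factor (ρ + 4/11): pole of order 1 at -4/11, modulus 4/11.
The radius of convergence is the smallest modulus among the singular points: 4/11.
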